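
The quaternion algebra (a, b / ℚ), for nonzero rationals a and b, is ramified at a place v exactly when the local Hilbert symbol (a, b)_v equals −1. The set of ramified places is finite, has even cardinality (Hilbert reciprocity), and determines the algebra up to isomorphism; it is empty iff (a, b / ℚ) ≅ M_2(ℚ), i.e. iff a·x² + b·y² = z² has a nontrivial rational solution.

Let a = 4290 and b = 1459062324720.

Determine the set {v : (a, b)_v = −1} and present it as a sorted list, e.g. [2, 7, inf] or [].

(a, b) ≡ (4290, 455) mod (ℚ^×)²; places V = {2, 3, 5, 7, 11, 13, ∞}.
(a,b)_2: α=1, β=4; u≡1, v≡7 (mod 8); ε(u)ε(v)=0·1, αω(v)=1·0, βω(u)=4·0; sum ≡ 0  ⇒  +1.
(a,b)_3: α=1, u≡2; β=4, v≡2 (mod 3); (2|3)=-1, (2|3)=-1; sign (−1)^0·-1^4·-1^1 = -1.
(a,b)_5: α=1, u≡3; β=1, v≡4 (mod 5); (3|5)=-1, (4|5)=+1; sign (−1)^0·-1^1·+1^1 = -1.
(a,b)_13: α=1, u≡5; β=3, v≡9 (mod 13); (5|13)=-1, (9|13)=+1; sign (−1)^0·-1^3·+1^1 = -1.
(a,b)_7: α=0, u≡6; β=1, v≡1 (mod 7); (6|7)=-1, (1|7)=+1; sign (−1)^0·-1^1·+1^0 = -1.
(a,b)_11: α=1, u≡5; β=4, v≡1 (mod 11); (5|11)=+1, (1|11)=+1; sign (−1)^0·+1^4·+1^1 = +1.
(a,b)_∞: sgn(4290)=+, sgn(455)=+, so +1.
Ram(4290, 455) = {3, 5, 7, 13}; no ℚ_3-point on the conic.

[3, 5, 7, 13]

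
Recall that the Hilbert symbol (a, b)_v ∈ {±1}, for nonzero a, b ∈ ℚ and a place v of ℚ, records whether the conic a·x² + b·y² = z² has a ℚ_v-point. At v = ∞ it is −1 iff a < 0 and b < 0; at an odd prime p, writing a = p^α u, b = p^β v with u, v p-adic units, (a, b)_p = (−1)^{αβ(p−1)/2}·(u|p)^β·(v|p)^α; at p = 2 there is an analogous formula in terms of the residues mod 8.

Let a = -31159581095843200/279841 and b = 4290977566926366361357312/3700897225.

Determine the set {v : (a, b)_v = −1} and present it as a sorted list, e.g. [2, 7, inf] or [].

Mod squares: a ≡ -38038, b ≡ 187. Check v ∈ {∞, 2, 5, 7, 11, 13, 17, 19, 23}.
v=19: a=19^1·(≡15), b=19^2·(≡7) mod 19; (15|19)=-1, (7|19)=+1; (−1)^{1·2·9}·(-1)^2·(+1)^1 = +1.
v=17: a=17^2·(≡15), b=17^3·(≡6) mod 17; (15|17)=+1, (6|17)=-1; (−1)^{2·3·8}·(+1)^3·(-1)^2 = +1.
v=5: a=5^2·(≡2), b=5^-2·(≡3) mod 5; (2|5)=-1, (3|5)=-1; (−1)^{2·-2·2}·(-1)^-2·(-1)^2 = +1.
v=11: a=11^7·(≡6), b=11^11·(≡2) mod 11; (6|11)=-1, (2|11)=-1; (−1)^{7·11·5}·(-1)^11·(-1)^7 = -1.
v=7: a=7^1·(≡6), b=7^2·(≡3) mod 7; (6|7)=-1, (3|7)=-1; (−1)^{1·2·3}·(-1)^2·(-1)^1 = -1.
v=∞: -38038 < 0 and 187 > 0  ⇒  (a,b)_∞ = +1.
v=2: v_2(a)=7, v_2(b)=10; units ≡ 5, 3 (mod 8); ε·ε+αω+βω = 0·1+7·1+10·1 ≡ 1  ⇒  (a,b)_2 = -1.
v=13: a=13^1·(≡1), b=13^2·(≡7) mod 13; (1|13)=+1, (7|13)=-1; (−1)^{1·2·6}·(+1)^2·(-1)^1 = -1.
v=23: a=23^-4·(≡12), b=23^-6·(≡13) mod 23; (12|23)=+1, (13|23)=+1; (−1)^{-4·-6·11}·(+1)^-6·(+1)^-4 = +1.
|Ram(-38038, 187)| = 4, even; anisotropic at {2, 7, 11, 13}.

[2, 7, 11, 13]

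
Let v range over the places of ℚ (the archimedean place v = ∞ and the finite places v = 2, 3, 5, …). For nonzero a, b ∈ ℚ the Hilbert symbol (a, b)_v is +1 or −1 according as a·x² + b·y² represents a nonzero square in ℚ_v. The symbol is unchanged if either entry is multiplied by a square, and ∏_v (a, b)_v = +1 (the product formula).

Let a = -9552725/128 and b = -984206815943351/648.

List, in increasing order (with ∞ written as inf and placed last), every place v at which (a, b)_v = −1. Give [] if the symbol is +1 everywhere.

[2, inf]

Mod squares: a ≡ -4522, b ≡ -238. Check v ∈ {∞, 2, 3, 5, 7, 11, 13, 17, 19}.
v=19: a=19^1·(≡7), b=19^0·(≡4) mod 19; (7|19)=+1, (4|19)=+1; (−1)^{1·0·9}·(+1)^0·(+1)^1 = +1.
v=2: v_2(a)=-7, v_2(b)=-3; units ≡ 3, 1 (mod 8); ε·ε+αω+βω = 1·0+-7·0+-3·1 ≡ 1  ⇒  (a,b)_2 = -1.
v=7: a=7^1·(≡5), b=7^3·(≡4) mod 7; (5|7)=-1, (4|7)=+1; (−1)^{1·3·3}·(-1)^3·(+1)^1 = +1.
v=17: a=17^1·(≡3), b=17^3·(≡3) mod 17; (3|17)=-1, (3|17)=-1; (−1)^{1·3·8}·(-1)^3·(-1)^1 = +1.
v=13: a=13^2·(≡7), b=13^6·(≡3) mod 13; (7|13)=-1, (3|13)=+1; (−1)^{2·6·6}·(-1)^6·(+1)^2 = +1.
v=11: a=11^0·(≡7), b=11^2·(≡5) mod 11; (7|11)=-1, (5|11)=+1; (−1)^{0·2·5}·(-1)^2·(+1)^0 = +1.
v=3: a=3^0·(≡2), b=3^-4·(≡2) mod 3; (2|3)=-1, (2|3)=-1; (−1)^{0·-4·1}·(-1)^-4·(-1)^0 = +1.
v=5: a=5^2·(≡2), b=5^0·(≡3) mod 5; (2|5)=-1, (3|5)=-1; (−1)^{2·0·2}·(-1)^0·(-1)^2 = +1.
v=∞: -4522 < 0 and -238 < 0  ⇒  (a,b)_∞ = -1.
(-4522, -238 / ℚ) ramifies at {2, ∞}: a division algebra.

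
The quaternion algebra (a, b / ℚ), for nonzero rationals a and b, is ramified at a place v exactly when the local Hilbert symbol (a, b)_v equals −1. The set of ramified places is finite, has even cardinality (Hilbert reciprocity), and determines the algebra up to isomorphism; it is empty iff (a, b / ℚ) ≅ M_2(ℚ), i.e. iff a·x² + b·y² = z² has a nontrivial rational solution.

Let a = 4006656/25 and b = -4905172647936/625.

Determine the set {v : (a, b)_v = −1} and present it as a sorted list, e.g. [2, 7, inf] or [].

Mod squares: a ≡ 1739, b ≡ -11. Check v ∈ {∞, 2, 3, 5, 11, 37, 47}.
v=3: a=3^2·(≡2), b=3^2·(≡1) mod 3; (2|3)=-1, (1|3)=+1; (−1)^{2·2·1}·(-1)^2·(+1)^2 = +1.
v=37: a=37^1·(≡4), b=37^2·(≡28) mod 37; (4|37)=+1, (28|37)=+1; (−1)^{1·2·18}·(+1)^2·(+1)^1 = +1.
v=∞: 1739 > 0 and -11 < 0  ⇒  (a,b)_∞ = +1.
v=47: a=47^1·(≡9), b=47^2·(≡34) mod 47; (9|47)=+1, (34|47)=+1; (−1)^{1·2·23}·(+1)^2·(+1)^1 = +1.
v=2: v_2(a)=8, v_2(b)=14; units ≡ 3, 5 (mod 8); ε·ε+αω+βω = 1·0+8·1+14·1 ≡ 0  ⇒  (a,b)_2 = +1.
v=5: a=5^-2·(≡1), b=5^-4·(≡4) mod 5; (1|5)=+1, (4|5)=+1; (−1)^{-2·-4·2}·(+1)^-4·(+1)^-2 = +1.
v=11: a=11^0·(≡9), b=11^1·(≡6) mod 11; (9|11)=+1, (6|11)=-1; (−1)^{0·1·5}·(+1)^1·(-1)^0 = +1.
Ram(a, b) = ∅: the form 1739·x² + -11·y² − z² is isotropic over every ℚ_v, so by Hasse–Minkowski it is isotropic over ℚ.

[]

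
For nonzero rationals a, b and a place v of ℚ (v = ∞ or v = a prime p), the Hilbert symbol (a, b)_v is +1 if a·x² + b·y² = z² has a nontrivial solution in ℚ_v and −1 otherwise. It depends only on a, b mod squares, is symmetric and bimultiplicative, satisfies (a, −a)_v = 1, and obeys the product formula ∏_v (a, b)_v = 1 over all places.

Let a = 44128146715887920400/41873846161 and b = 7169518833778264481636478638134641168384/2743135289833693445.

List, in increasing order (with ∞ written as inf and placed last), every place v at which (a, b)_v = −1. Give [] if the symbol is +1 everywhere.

[]

(a, b) ≡ (1, 2805) mod (ℚ^×)²; places V = {2, 3, 5, 7, 11, 13, 17, 19, 23, 29, 31, 41, 47, ∞}.
(a,b)_2: α=4, β=12; u≡1, v≡5 (mod 8); ε(u)ε(v)=0·0, αω(v)=4·1, βω(u)=12·0; sum ≡ 0  ⇒  +1.
(a,b)_23: α=-2, u≡3; β=-4, v≡21 (mod 23); (3|23)=+1, (21|23)=-1; sign (−1)^0·+1^-4·-1^-2 = +1.
(a,b)_47: α=2, u≡14; β=-2, v≡3 (mod 47); (14|47)=+1, (3|47)=+1; sign (−1)^0·+1^-2·+1^2 = +1.
(a,b)_5: α=2, u≡1; β=-1, v≡1 (mod 5); (1|5)=+1, (1|5)=+1; sign (−1)^0·+1^-1·+1^2 = +1.
(a,b)_3: α=4, u≡1; β=13, v≡2 (mod 3); (1|3)=+1, (2|3)=-1; sign (−1)^0·+1^13·-1^4 = +1.
(a,b)_19: α=2, u≡5; β=0, v≡18 (mod 19); (5|19)=+1, (18|19)=-1; sign (−1)^0·+1^0·-1^2 = +1.
(a,b)_13: α=2, u≡4; β=6, v≡12 (mod 13); (4|13)=+1, (12|13)=+1; sign (−1)^0·+1^6·+1^2 = +1.
(a,b)_17: α=4, u≡13; β=11, v≡3 (mod 17); (13|17)=+1, (3|17)=-1; sign (−1)^0·+1^11·-1^4 = +1.
(a,b)_31: α=-2, u≡7; β=-6, v≡24 (mod 31); (7|31)=+1, (24|31)=-1; sign (−1)^0·+1^-6·-1^-2 = +1.
(a,b)_29: α=0, u≡4; β=2, v≡27 (mod 29); (4|29)=+1, (27|29)=-1; sign (−1)^0·+1^2·-1^0 = +1.
(a,b)_41: α=-2, u≡5; β=0, v≡12 (mod 41); (5|41)=+1, (12|41)=-1; sign (−1)^0·+1^0·-1^-2 = +1.
(a,b)_7: α=-2, u≡1; β=2, v≡6 (mod 7); (1|7)=+1, (6|7)=-1; sign (−1)^0·+1^2·-1^-2 = +1.
(a,b)_∞: sgn(1)=+, sgn(2805)=+, so +1.
(a,b)_11: α=2, u≡4; β=5, v≡8 (mod 11); (4|11)=+1, (8|11)=-1; sign (−1)^0·+1^5·-1^2 = +1.
Ram(a, b) = ∅: the form 1·x² + 2805·y² − z² is isotropic over every ℚ_v, so by Hasse–Minkowski it is isotropic over ℚ.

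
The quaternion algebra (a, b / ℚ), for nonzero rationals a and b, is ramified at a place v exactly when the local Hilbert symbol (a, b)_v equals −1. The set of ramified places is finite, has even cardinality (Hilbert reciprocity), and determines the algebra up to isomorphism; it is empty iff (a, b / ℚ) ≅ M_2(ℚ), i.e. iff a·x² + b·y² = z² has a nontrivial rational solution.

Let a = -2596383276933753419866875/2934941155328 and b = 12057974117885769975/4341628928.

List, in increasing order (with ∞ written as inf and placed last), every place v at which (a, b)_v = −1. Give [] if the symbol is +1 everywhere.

(a, b) ≡ (-59334, 62) mod (ℚ^×)²; places V = {2, 3, 5, 7, 11, 13, 17, 29, 31, 41, ∞}.
(a,b)_41: α=2, u≡13; β=2, v≡2 (mod 41); (13|41)=-1, (2|41)=+1; sign (−1)^0·-1^2·+1^2 = +1.
(a,b)_2: α=-21, β=-19; u≡5, v≡7 (mod 8); ε(u)ε(v)=0·1, αω(v)=-21·0, βω(u)=-19·1; sum ≡ 1  ⇒  -1.
(a,b)_17: α=4, u≡2; β=4, v≡14 (mod 17); (2|17)=+1, (14|17)=-1; sign (−1)^0·+1^4·-1^4 = +1.
(a,b)_7: α=-2, u≡5; β=-2, v≡3 (mod 7); (5|7)=-1, (3|7)=-1; sign (−1)^0·-1^-2·-1^-2 = +1.
(a,b)_∞: sgn(-59334)=−, sgn(62)=+, so +1.
(a,b)_31: α=1, u≡2; β=1, v≡19 (mod 31); (2|31)=+1, (19|31)=+1; sign (−1)^1·+1^1·+1^1 = -1.
(a,b)_11: α=5, u≡2; β=4, v≡2 (mod 11); (2|11)=-1, (2|11)=-1; sign (−1)^0·-1^4·-1^5 = -1.
(a,b)_3: α=5, u≡1; β=2, v≡2 (mod 3); (1|3)=+1, (2|3)=-1; sign (−1)^0·+1^2·-1^5 = -1.
(a,b)_13: α=-4, u≡2; β=-2, v≡3 (mod 13); (2|13)=-1, (3|13)=+1; sign (−1)^0·-1^-2·+1^-4 = +1.
(a,b)_29: α=3, u≡9; β=2, v≡6 (mod 29); (9|29)=+1, (6|29)=+1; sign (−1)^0·+1^2·+1^3 = +1.
(a,b)_5: α=4, u≡1; β=2, v≡3 (mod 5); (1|5)=+1, (3|5)=-1; sign (−1)^0·+1^2·-1^4 = +1.
(-59334, 62 / ℚ) ramifies at {2, 3, 11, 31}: a division algebra.

[2, 3, 11, 31]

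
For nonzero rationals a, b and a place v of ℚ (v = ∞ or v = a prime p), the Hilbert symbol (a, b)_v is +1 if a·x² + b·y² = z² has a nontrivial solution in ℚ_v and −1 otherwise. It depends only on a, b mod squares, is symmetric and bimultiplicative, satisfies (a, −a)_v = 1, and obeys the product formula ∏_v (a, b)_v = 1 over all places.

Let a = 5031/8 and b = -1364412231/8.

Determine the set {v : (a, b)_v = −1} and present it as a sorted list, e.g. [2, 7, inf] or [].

Mod squares: a ≡ 1118, b ≡ -163982. Check v ∈ {∞, 2, 3, 7, 13, 17, 43, 53}.
v=17: a=17^0·(≡2), b=17^1·(≡3) mod 17; (2|17)=+1, (3|17)=-1; (−1)^{0·1·8}·(+1)^1·(-1)^0 = +1.
v=3: a=3^2·(≡2), b=3^2·(≡1) mod 3; (2|3)=-1, (1|3)=+1; (−1)^{2·2·1}·(-1)^2·(+1)^2 = +1.
v=2: v_2(a)=-3, v_2(b)=-3; units ≡ 7, 1 (mod 8); ε·ε+αω+βω = 1·0+-3·0+-3·0 ≡ 0  ⇒  (a,b)_2 = +1.
v=13: a=13^1·(≡11), b=13^1·(≡3) mod 13; (11|13)=-1, (3|13)=+1; (−1)^{1·1·6}·(-1)^1·(+1)^1 = -1.
v=53: a=53^0·(≡26), b=53^1·(≡41) mod 53; (26|53)=-1, (41|53)=-1; (−1)^{0·1·26}·(-1)^1·(-1)^0 = -1.
v=43: a=43^1·(≡20), b=43^2·(≡22) mod 43; (20|43)=-1, (22|43)=-1; (−1)^{1·2·21}·(-1)^2·(-1)^1 = -1.
v=7: a=7^0·(≡5), b=7^1·(≡3) mod 7; (5|7)=-1, (3|7)=-1; (−1)^{0·1·3}·(-1)^1·(-1)^0 = -1.
v=∞: 1118 > 0 and -163982 < 0  ⇒  (a,b)_∞ = +1.
(1118, -163982 / ℚ) ramifies at {7, 13, 43, 53}: a division algebra.

[7, 13, 43, 53]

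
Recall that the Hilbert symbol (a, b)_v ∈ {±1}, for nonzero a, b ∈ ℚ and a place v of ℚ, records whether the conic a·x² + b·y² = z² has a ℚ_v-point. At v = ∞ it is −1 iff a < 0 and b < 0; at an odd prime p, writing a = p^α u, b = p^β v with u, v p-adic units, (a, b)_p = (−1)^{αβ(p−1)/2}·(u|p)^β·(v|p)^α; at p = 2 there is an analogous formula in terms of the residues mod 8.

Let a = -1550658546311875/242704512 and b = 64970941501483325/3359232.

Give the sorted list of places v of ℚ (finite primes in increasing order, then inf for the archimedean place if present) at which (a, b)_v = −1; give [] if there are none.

[11, 19]

(a, b) ≡ (-38, 154) mod (ℚ^×)²; places V = {2, 3, 5, 7, 11, 13, 17, 19, ∞}.
(a,b)_13: α=2, u≡1; β=0, v≡8 (mod 13); (1|13)=+1, (8|13)=-1; sign (−1)^0·+1^0·-1^2 = +1.
(a,b)_7: α=2, u≡2; β=3, v≡4 (mod 7); (2|7)=+1, (4|7)=+1; sign (−1)^0·+1^3·+1^2 = +1.
(a,b)_∞: sgn(-38)=−, sgn(154)=+, so +1.
(a,b)_3: α=-8, u≡1; β=-8, v≡1 (mod 3); (1|3)=+1, (1|3)=+1; sign (−1)^0·+1^-8·+1^-8 = +1.
(a,b)_2: α=-7, β=-9; u≡5, v≡5 (mod 8); ε(u)ε(v)=0·0, αω(v)=-7·1, βω(u)=-9·1; sum ≡ 0  ⇒  +1.
(a,b)_17: α=-2, u≡13; β=0, v≡4 (mod 17); (13|17)=+1, (4|17)=+1; sign (−1)^0·+1^0·+1^-2 = +1.
(a,b)_19: α=5, u≡7; β=6, v≡12 (mod 19); (7|19)=+1, (12|19)=-1; sign (−1)^0·+1^6·-1^5 = -1.
(a,b)_5: α=4, u≡3; β=2, v≡4 (mod 5); (3|5)=-1, (4|5)=+1; sign (−1)^0·-1^2·+1^4 = +1.
(a,b)_11: α=2, u≡8; β=5, v≡5 (mod 11); (8|11)=-1, (5|11)=+1; sign (−1)^0·-1^5·+1^2 = -1.
(-38, 154 / ℚ) ramifies at {11, 19}: a division algebra.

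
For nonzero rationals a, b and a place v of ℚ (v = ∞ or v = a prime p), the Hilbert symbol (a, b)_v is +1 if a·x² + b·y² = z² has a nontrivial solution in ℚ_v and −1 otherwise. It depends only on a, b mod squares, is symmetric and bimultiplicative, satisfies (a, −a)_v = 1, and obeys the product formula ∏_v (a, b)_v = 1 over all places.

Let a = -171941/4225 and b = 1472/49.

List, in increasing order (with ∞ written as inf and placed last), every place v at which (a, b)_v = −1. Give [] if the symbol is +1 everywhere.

Mod squares: a ≡ -29, b ≡ 23. Check v ∈ {∞, 2, 5, 7, 11, 13, 23, 29}.
v=2: v_2(a)=0, v_2(b)=6; units ≡ 3, 7 (mod 8); ε·ε+αω+βω = 1·1+0·0+6·1 ≡ 1  ⇒  (a,b)_2 = -1.
v=13: a=13^-2·(≡3), b=13^0·(≡12) mod 13; (3|13)=+1, (12|13)=+1; (−1)^{-2·0·6}·(+1)^0·(+1)^-2 = +1.
v=11: a=11^2·(≡9), b=11^0·(≡4) mod 11; (9|11)=+1, (4|11)=+1; (−1)^{2·0·5}·(+1)^0·(+1)^2 = +1.
v=5: a=5^-2·(≡1), b=5^0·(≡3) mod 5; (1|5)=+1, (3|5)=-1; (−1)^{-2·0·2}·(+1)^0·(-1)^-2 = +1.
v=∞: -29 < 0 and 23 > 0  ⇒  (a,b)_∞ = +1.
v=23: a=23^0·(≡22), b=23^1·(≡6) mod 23; (22|23)=-1, (6|23)=+1; (−1)^{0·1·11}·(-1)^1·(+1)^0 = -1.
v=29: a=29^1·(≡24), b=29^0·(≡4) mod 29; (24|29)=+1, (4|29)=+1; (−1)^{1·0·14}·(+1)^0·(+1)^1 = +1.
v=7: a=7^2·(≡3), b=7^-2·(≡2) mod 7; (3|7)=-1, (2|7)=+1; (−1)^{2·-2·3}·(-1)^-2·(+1)^2 = +1.
Ram(-29, 23) = {2, 23}; no ℚ_2-point on the conic.

[2, 23]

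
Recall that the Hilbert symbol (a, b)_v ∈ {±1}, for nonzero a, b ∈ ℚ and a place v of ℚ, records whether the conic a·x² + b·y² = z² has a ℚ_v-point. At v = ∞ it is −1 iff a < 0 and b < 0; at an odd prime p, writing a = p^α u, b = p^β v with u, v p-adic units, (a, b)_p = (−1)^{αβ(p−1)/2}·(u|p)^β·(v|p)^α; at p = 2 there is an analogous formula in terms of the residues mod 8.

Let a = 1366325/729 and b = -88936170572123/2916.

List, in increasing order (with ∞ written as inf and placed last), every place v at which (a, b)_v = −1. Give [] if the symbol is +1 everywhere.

(a, b) ≡ (54653, -1123547) mod (ℚ^×)²; places V = {2, 3, 5, 7, 17, 29, 31, 41, 43, 53, ∞}.
(a,b)_43: α=1, u≡1; β=1, v≡13 (mod 43); (1|43)=+1, (13|43)=+1; sign (−1)^1·+1^1·+1^1 = -1.
(a,b)_31: α=1, u≡17; β=2, v≡17 (mod 31); (17|31)=-1, (17|31)=-1; sign (−1)^0·-1^2·-1^1 = -1.
(a,b)_∞: sgn(54653)=+, sgn(-1123547)=−, so +1.
(a,b)_5: α=2, u≡2; β=0, v≡2 (mod 5); (2|5)=-1, (2|5)=-1; sign (−1)^0·-1^0·-1^2 = +1.
(a,b)_29: α=0, u≡12; β=1, v≡24 (mod 29); (12|29)=-1, (24|29)=+1; sign (−1)^0·-1^1·+1^0 = -1.
(a,b)_7: α=0, u≡2; β=2, v≡1 (mod 7); (2|7)=+1, (1|7)=+1; sign (−1)^0·+1^2·+1^0 = +1.
(a,b)_17: α=0, u≡8; β=1, v≡3 (mod 17); (8|17)=+1, (3|17)=-1; sign (−1)^0·+1^1·-1^0 = +1.
(a,b)_41: α=1, u≡10; β=2, v≡14 (mod 41); (10|41)=+1, (14|41)=-1; sign (−1)^0·+1^2·-1^1 = -1.
(a,b)_3: α=-6, u≡2; β=-6, v≡1 (mod 3); (2|3)=-1, (1|3)=+1; sign (−1)^0·-1^-6·+1^-6 = +1.
(a,b)_2: α=0, β=-2; u≡5, v≡5 (mod 8); ε(u)ε(v)=0·0, αω(v)=0·1, βω(u)=-2·1; sum ≡ 0  ⇒  +1.
(a,b)_53: α=0, u≡46; β=1, v≡49 (mod 53); (46|53)=+1, (49|53)=+1; sign (−1)^0·+1^1·+1^0 = +1.
Ram(54653, -1123547) = {29, 31, 41, 43}; no ℚ_29-point on the conic.

[29, 31, 41, 43]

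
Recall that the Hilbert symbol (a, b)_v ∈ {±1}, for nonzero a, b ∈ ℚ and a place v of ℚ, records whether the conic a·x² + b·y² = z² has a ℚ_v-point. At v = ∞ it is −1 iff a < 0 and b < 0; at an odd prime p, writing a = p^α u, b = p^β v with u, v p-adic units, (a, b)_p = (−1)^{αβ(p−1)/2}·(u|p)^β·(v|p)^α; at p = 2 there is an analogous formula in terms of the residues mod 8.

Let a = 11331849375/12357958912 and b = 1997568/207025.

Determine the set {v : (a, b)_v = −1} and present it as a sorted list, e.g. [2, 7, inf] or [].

Mod squares: a ≡ 323323, b ≡ 3. Check v ∈ {∞, 2, 3, 5, 7, 11, 13, 17, 19, 41, 47}.
v=11: a=11^1·(≡4), b=11^0·(≡9) mod 11; (4|11)=+1, (9|11)=+1; (−1)^{1·0·5}·(+1)^0·(+1)^1 = +1.
v=∞: 323323 > 0 and 3 > 0  ⇒  (a,b)_∞ = +1.
v=19: a=19^1·(≡14), b=19^0·(≡3) mod 19; (14|19)=-1, (3|19)=-1; (−1)^{1·0·9}·(-1)^0·(-1)^1 = -1.
v=2: v_2(a)=-8, v_2(b)=8; units ≡ 3, 3 (mod 8); ε·ε+αω+βω = 1·1+-8·1+8·1 ≡ 1  ⇒  (a,b)_2 = -1.
v=5: a=5^4·(≡2), b=5^-2·(≡3) mod 5; (2|5)=-1, (3|5)=-1; (−1)^{4·-2·2}·(-1)^-2·(-1)^4 = +1.
v=47: a=47^-2·(≡30), b=47^0·(≡12) mod 47; (30|47)=-1, (12|47)=+1; (−1)^{-2·0·23}·(-1)^0·(+1)^-2 = +1.
v=13: a=13^-1·(≡5), b=13^-2·(≡9) mod 13; (5|13)=-1, (9|13)=+1; (−1)^{-1·-2·6}·(-1)^-2·(+1)^-1 = +1.
v=41: a=41^-2·(≡35), b=41^0·(≡3) mod 41; (35|41)=-1, (3|41)=-1; (−1)^{-2·0·20}·(-1)^0·(-1)^-2 = +1.
v=3: a=3^6·(≡1), b=3^3·(≡1) mod 3; (1|3)=+1, (1|3)=+1; (−1)^{6·3·1}·(+1)^3·(+1)^6 = +1.
v=17: a=17^1·(≡16), b=17^2·(≡7) mod 17; (16|17)=+1, (7|17)=-1; (−1)^{1·2·8}·(+1)^2·(-1)^1 = -1.
v=7: a=7^1·(≡3), b=7^-2·(≡5) mod 7; (3|7)=-1, (5|7)=-1; (−1)^{1·-2·3}·(-1)^-2·(-1)^1 = -1.
Ram(323323, 3) = {2, 7, 17, 19}; no ℚ_2-point on the conic.

[2, 7, 17, 19]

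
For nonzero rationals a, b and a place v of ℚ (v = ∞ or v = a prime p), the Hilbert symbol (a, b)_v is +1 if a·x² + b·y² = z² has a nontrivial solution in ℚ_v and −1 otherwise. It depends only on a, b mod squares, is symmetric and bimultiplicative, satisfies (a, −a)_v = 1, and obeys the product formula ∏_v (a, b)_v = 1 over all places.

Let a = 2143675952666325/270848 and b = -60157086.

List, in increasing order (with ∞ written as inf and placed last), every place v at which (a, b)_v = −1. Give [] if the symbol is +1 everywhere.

(a, b) ≡ (1034, -497166) mod (ℚ^×)²; places V = {2, 3, 5, 7, 11, 23, 41, 43, 47, ∞}.
(a,b)_47: α=1, u≡13; β=1, v≡13 (mod 47); (13|47)=-1, (13|47)=-1; sign (−1)^1·-1^1·-1^1 = -1.
(a,b)_∞: sgn(1034)=+, sgn(-497166)=−, so +1.
(a,b)_41: α=2, u≡31; β=1, v≡21 (mod 41); (31|41)=+1, (21|41)=+1; sign (−1)^0·+1^1·+1^2 = +1.
(a,b)_3: α=2, u≡2; β=1, v≡1 (mod 3); (2|3)=-1, (1|3)=+1; sign (−1)^0·-1^1·+1^2 = -1.
(a,b)_5: α=2, u≡1; β=0, v≡4 (mod 5); (1|5)=+1, (4|5)=+1; sign (−1)^0·+1^0·+1^2 = +1.
(a,b)_11: α=3, u≡8; β=2, v≡1 (mod 11); (8|11)=-1, (1|11)=+1; sign (−1)^0·-1^2·+1^3 = +1.
(a,b)_43: α=2, u≡27; β=1, v≡3 (mod 43); (27|43)=-1, (3|43)=-1; sign (−1)^0·-1^1·-1^2 = -1.
(a,b)_23: α=-2, u≡20; β=0, v≡12 (mod 23); (20|23)=-1, (12|23)=+1; sign (−1)^0·-1^0·+1^-2 = +1.
(a,b)_2: α=-9, β=1; u≡5, v≡1 (mod 8); ε(u)ε(v)=0·0, αω(v)=-9·0, βω(u)=1·1; sum ≡ 1  ⇒  -1.
(a,b)_7: α=2, u≡3; β=0, v≡4 (mod 7); (3|7)=-1, (4|7)=+1; sign (−1)^0·-1^0·+1^2 = +1.
|Ram(1034, -497166)| = 4, even; anisotropic at {2, 3, 43, 47}.

[2, 3, 43, 47]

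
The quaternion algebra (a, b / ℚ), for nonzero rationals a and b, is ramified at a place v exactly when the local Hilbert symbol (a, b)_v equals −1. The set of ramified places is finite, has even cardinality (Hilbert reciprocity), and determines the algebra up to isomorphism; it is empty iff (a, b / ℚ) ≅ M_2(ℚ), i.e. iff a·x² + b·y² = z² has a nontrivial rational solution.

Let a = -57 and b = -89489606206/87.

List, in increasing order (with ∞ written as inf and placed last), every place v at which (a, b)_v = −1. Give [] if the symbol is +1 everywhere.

[2, 13, 19, inf]

Mod squares: a ≡ -57, b ≡ -24882. Check v ∈ {∞, 2, 3, 7, 11, 13, 19, 29}.
v=13: a=13^0·(≡8), b=13^1·(≡10) mod 13; (8|13)=-1, (10|13)=+1; (−1)^{0·1·6}·(-1)^1·(+1)^0 = -1.
v=19: a=19^1·(≡16), b=19^4·(≡8) mod 19; (16|19)=+1, (8|19)=-1; (−1)^{1·4·9}·(+1)^4·(-1)^1 = -1.
v=2: v_2(a)=0, v_2(b)=1; units ≡ 7, 7 (mod 8); ε·ε+αω+βω = 1·1+0·0+1·0 ≡ 1  ⇒  (a,b)_2 = -1.
v=3: a=3^1·(≡2), b=3^-1·(≡1) mod 3; (2|3)=-1, (1|3)=+1; (−1)^{1·-1·1}·(-1)^-1·(+1)^1 = +1.
v=7: a=7^0·(≡6), b=7^4·(≡3) mod 7; (6|7)=-1, (3|7)=-1; (−1)^{0·4·3}·(-1)^4·(-1)^0 = +1.
v=29: a=29^0·(≡1), b=29^-1·(≡11) mod 29; (1|29)=+1, (11|29)=-1; (−1)^{0·-1·14}·(+1)^-1·(-1)^0 = +1.
v=11: a=11^0·(≡9), b=11^1·(≡4) mod 11; (9|11)=+1, (4|11)=+1; (−1)^{0·1·5}·(+1)^1·(+1)^0 = +1.
v=∞: -57 < 0 and -24882 < 0  ⇒  (a,b)_∞ = -1.
|Ram(-57, -24882)| = 4, even; anisotropic at {2, 13, 19, ∞}.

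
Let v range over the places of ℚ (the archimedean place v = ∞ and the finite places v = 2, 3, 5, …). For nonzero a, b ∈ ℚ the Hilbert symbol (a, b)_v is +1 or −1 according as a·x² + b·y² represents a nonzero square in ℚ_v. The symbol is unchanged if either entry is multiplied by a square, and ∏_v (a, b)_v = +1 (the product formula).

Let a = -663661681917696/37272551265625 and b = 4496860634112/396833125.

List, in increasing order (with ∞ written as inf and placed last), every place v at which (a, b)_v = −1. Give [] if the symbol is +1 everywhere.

Mod squares: a ≡ -759, b ≡ 91. Check v ∈ {∞, 2, 3, 5, 7, 11, 13, 17, 23}.
v=∞: -759 < 0 and 91 > 0  ⇒  (a,b)_∞ = +1.
v=17: a=17^-4·(≡10), b=17^-2·(≡5) mod 17; (10|17)=-1, (5|17)=-1; (−1)^{-4·-2·8}·(-1)^-2·(-1)^-4 = +1.
v=2: v_2(a)=8, v_2(b)=10; units ≡ 1, 3 (mod 8); ε·ε+αω+βω = 0·1+8·1+10·0 ≡ 0  ⇒  (a,b)_2 = +1.
v=13: a=13^-4·(≡8), b=13^-3·(≡5) mod 13; (8|13)=-1, (5|13)=-1; (−1)^{-4·-3·6}·(-1)^-3·(-1)^-4 = -1.
v=11: a=11^5·(≡7), b=11^4·(≡4) mod 11; (7|11)=-1, (4|11)=+1; (−1)^{5·4·5}·(-1)^4·(+1)^5 = +1.
v=23: a=23^3·(≡2), b=23^2·(≡21) mod 23; (2|23)=+1, (21|23)=-1; (−1)^{3·2·11}·(+1)^2·(-1)^3 = -1.
v=7: a=7^2·(≡2), b=7^1·(≡3) mod 7; (2|7)=+1, (3|7)=-1; (−1)^{2·1·3}·(+1)^1·(-1)^2 = +1.
v=5: a=5^-6·(≡4), b=5^-4·(≡4) mod 5; (4|5)=+1, (4|5)=+1; (−1)^{-6·-4·2}·(+1)^-4·(+1)^-6 = +1.
v=3: a=3^3·(≡2), b=3^4·(≡1) mod 3; (2|3)=-1, (1|3)=+1; (−1)^{3·4·1}·(-1)^4·(+1)^3 = +1.
(-759, 91 / ℚ) ramifies at {13, 23}: a division algebra.

[13, 23]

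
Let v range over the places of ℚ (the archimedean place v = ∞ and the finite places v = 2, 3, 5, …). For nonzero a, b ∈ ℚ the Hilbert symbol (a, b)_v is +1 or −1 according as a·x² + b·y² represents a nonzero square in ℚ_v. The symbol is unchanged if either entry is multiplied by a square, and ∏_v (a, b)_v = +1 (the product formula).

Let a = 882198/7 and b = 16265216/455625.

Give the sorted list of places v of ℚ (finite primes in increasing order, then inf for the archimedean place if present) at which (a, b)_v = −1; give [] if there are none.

[2, 3, 11, 17]

(a, b) ≡ (714, 11) mod (ℚ^×)²; places V = {2, 3, 5, 7, 11, 17, 19, 31, ∞}.
(a,b)_11: α=0, u≡6; β=1, v≡5 (mod 11); (6|11)=-1, (5|11)=+1; sign (−1)^0·-1^1·+1^0 = -1.
(a,b)_31: α=2, u≡16; β=0, v≡11 (mod 31); (16|31)=+1, (11|31)=-1; sign (−1)^0·+1^0·-1^2 = +1.
(a,b)_17: α=1, u≡16; β=0, v≡3 (mod 17); (16|17)=+1, (3|17)=-1; sign (−1)^0·+1^0·-1^1 = -1.
(a,b)_19: α=0, u≡4; β=2, v≡9 (mod 19); (4|19)=+1, (9|19)=+1; sign (−1)^0·+1^2·+1^0 = +1.
(a,b)_3: α=3, u≡1; β=-6, v≡2 (mod 3); (1|3)=+1, (2|3)=-1; sign (−1)^0·+1^-6·-1^3 = -1.
(a,b)_2: α=1, β=12; u≡5, v≡3 (mod 8); ε(u)ε(v)=0·1, αω(v)=1·1, βω(u)=12·1; sum ≡ 1  ⇒  -1.
(a,b)_∞: sgn(714)=+, sgn(11)=+, so +1.
(a,b)_5: α=0, u≡4; β=-4, v≡4 (mod 5); (4|5)=+1, (4|5)=+1; sign (−1)^0·+1^-4·+1^0 = +1.
(a,b)_7: α=-1, u≡2; β=0, v≡1 (mod 7); (2|7)=+1, (1|7)=+1; sign (−1)^0·+1^0·+1^-1 = +1.
(714, 11 / ℚ) ramifies at {2, 3, 11, 17}: a division algebra.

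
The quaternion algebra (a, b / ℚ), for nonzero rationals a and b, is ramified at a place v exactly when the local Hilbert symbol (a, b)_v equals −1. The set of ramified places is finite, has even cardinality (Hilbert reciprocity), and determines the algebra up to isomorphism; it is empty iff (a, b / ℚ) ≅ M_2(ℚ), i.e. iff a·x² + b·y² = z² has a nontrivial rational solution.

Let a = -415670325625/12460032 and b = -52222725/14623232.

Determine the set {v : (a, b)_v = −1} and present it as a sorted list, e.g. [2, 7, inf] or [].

(a, b) ≡ (-2, -51578) mod (ℚ^×)²; places V = {2, 3, 5, 13, 17, 37, 41, ∞}.
(a,b)_2: α=-13, β=-9; u≡7, v≡3 (mod 8); ε(u)ε(v)=1·1, αω(v)=-13·1, βω(u)=-9·0; sum ≡ 0  ⇒  +1.
(a,b)_13: α=-2, u≡6; β=-4, v≡6 (mod 13); (6|13)=-1, (6|13)=-1; sign (−1)^0·-1^-4·-1^-2 = +1.
(a,b)_41: α=2, u≡10; β=1, v≡13 (mod 41); (10|41)=+1, (13|41)=-1; sign (−1)^0·+1^1·-1^2 = +1.
(a,b)_5: α=4, u≡2; β=2, v≡3 (mod 5); (2|5)=-1, (3|5)=-1; sign (−1)^0·-1^2·-1^4 = +1.
(a,b)_17: α=2, u≡13; β=1, v≡13 (mod 17); (13|17)=+1, (13|17)=+1; sign (−1)^0·+1^1·+1^2 = +1.
(a,b)_3: α=-2, u≡1; β=4, v≡1 (mod 3); (1|3)=+1, (1|3)=+1; sign (−1)^0·+1^4·+1^-2 = +1.
(a,b)_∞: sgn(-2)=−, sgn(-51578)=−, so -1.
(a,b)_37: α=2, u≡32; β=1, v≡9 (mod 37); (32|37)=-1, (9|37)=+1; sign (−1)^0·-1^1·+1^2 = -1.
Ram(-2, -51578) = {37, ∞}; no ℚ_37-point on the conic.

[37, inf]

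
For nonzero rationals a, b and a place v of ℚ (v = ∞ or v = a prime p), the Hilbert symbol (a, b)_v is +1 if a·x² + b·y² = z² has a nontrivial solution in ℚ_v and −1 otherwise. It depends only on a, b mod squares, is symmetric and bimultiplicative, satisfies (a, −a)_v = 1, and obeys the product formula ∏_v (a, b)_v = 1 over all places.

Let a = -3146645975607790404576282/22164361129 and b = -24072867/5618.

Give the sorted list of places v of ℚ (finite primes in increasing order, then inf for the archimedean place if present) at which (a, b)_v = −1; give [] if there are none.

(a, b) ≡ (-71162, -646) mod (ℚ^×)²; places V = {2, 3, 7, 13, 17, 19, 23, 53, ∞}.
(a,b)_∞: sgn(-71162)=−, sgn(-646)=−, so -1.
(a,b)_13: α=3, u≡3; β=2, v≡12 (mod 13); (3|13)=+1, (12|13)=+1; sign (−1)^0·+1^2·+1^3 = +1.
(a,b)_53: α=-6, u≡15; β=-2, v≡52 (mod 53); (15|53)=+1, (52|53)=+1; sign (−1)^0·+1^-2·+1^-6 = +1.
(a,b)_7: α=7, u≡3; β=2, v≡3 (mod 7); (3|7)=-1, (3|7)=-1; sign (−1)^0·-1^2·-1^7 = -1.
(a,b)_17: α=3, u≡4; β=1, v≡4 (mod 17); (4|17)=+1, (4|17)=+1; sign (−1)^0·+1^1·+1^3 = +1.
(a,b)_3: α=10, u≡1; β=2, v≡2 (mod 3); (1|3)=+1, (2|3)=-1; sign (−1)^0·+1^2·-1^10 = +1.
(a,b)_2: α=1, β=-1; u≡3, v≡5 (mod 8); ε(u)ε(v)=1·0, αω(v)=1·1, βω(u)=-1·1; sum ≡ 0  ⇒  +1.
(a,b)_19: α=4, u≡2; β=1, v≡9 (mod 19); (2|19)=-1, (9|19)=+1; sign (−1)^0·-1^1·+1^4 = -1.
(a,b)_23: α=1, u≡17; β=0, v≡10 (mod 23); (17|23)=-1, (10|23)=-1; sign (−1)^0·-1^0·-1^1 = -1.
Ram(-71162, -646) = {7, 19, 23, ∞}; no ℚ_7-point on the conic.

[7, 19, 23, inf]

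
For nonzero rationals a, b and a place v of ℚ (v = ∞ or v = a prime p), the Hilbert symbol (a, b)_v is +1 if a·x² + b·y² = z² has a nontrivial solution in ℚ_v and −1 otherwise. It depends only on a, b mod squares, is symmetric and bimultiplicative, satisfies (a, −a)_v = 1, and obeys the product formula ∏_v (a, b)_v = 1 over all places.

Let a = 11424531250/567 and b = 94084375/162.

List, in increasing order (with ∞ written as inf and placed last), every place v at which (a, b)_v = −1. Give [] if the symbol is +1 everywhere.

[2, 5]

Mod squares: a ≡ 17710, b ≡ 301070. Check v ∈ {∞, 2, 3, 5, 7, 11, 17, 23}.
v=5: a=5^7·(≡2), b=5^5·(≡1) mod 5; (2|5)=-1, (1|5)=+1; (−1)^{7·5·2}·(-1)^5·(+1)^7 = -1.
v=2: v_2(a)=1, v_2(b)=-1; units ≡ 7, 7 (mod 8); ε·ε+αω+βω = 1·1+1·0+-1·0 ≡ 1  ⇒  (a,b)_2 = -1.
v=23: a=23^1·(≡19), b=23^1·(≡6) mod 23; (19|23)=-1, (6|23)=+1; (−1)^{1·1·11}·(-1)^1·(+1)^1 = +1.
v=∞: 17710 > 0 and 301070 > 0  ⇒  (a,b)_∞ = +1.
v=3: a=3^-4·(≡1), b=3^-4·(≡2) mod 3; (1|3)=+1, (2|3)=-1; (−1)^{-4·-4·1}·(+1)^-4·(-1)^-4 = +1.
v=11: a=11^1·(≡3), b=11^1·(≡8) mod 11; (3|11)=+1, (8|11)=-1; (−1)^{1·1·5}·(+1)^1·(-1)^1 = +1.
v=7: a=7^-1·(≡5), b=7^1·(≡2) mod 7; (5|7)=-1, (2|7)=+1; (−1)^{-1·1·3}·(-1)^1·(+1)^-1 = +1.
v=17: a=17^2·(≡16), b=17^1·(≡16) mod 17; (16|17)=+1, (16|17)=+1; (−1)^{2·1·8}·(+1)^1·(+1)^2 = +1.
Ram(17710, 301070) = {2, 5}; no ℚ_2-point on the conic.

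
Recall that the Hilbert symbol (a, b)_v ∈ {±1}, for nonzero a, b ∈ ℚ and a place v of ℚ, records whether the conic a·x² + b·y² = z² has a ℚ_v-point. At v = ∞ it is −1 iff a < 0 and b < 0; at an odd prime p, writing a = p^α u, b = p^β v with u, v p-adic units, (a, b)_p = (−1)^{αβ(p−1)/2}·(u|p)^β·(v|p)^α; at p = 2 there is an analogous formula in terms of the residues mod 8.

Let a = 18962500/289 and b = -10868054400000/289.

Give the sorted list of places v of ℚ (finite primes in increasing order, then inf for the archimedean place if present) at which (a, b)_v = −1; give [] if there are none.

[31, 37]

(a, b) ≡ (7585, -1886815) mod (ℚ^×)²; places V = {2, 3, 5, 7, 17, 31, 37, 41, 47, ∞}.
(a,b)_41: α=1, u≡10; β=0, v≡21 (mod 41); (10|41)=+1, (21|41)=+1; sign (−1)^0·+1^0·+1^1 = +1.
(a,b)_47: α=0, u≡3; β=1, v≡38 (mod 47); (3|47)=+1, (38|47)=-1; sign (−1)^0·+1^1·-1^0 = +1.
(a,b)_37: α=1, u≡14; β=1, v≡11 (mod 37); (14|37)=-1, (11|37)=+1; sign (−1)^0·-1^1·+1^1 = -1.
(a,b)_∞: sgn(7585)=+, sgn(-1886815)=−, so +1.
(a,b)_5: α=5, u≡2; β=5, v≡3 (mod 5); (2|5)=-1, (3|5)=-1; sign (−1)^0·-1^5·-1^5 = +1.
(a,b)_7: α=0, u≡2; β=1, v≡2 (mod 7); (2|7)=+1, (2|7)=+1; sign (−1)^0·+1^1·+1^0 = +1.
(a,b)_31: α=0, u≡11; β=1, v≡8 (mod 31); (11|31)=-1, (8|31)=+1; sign (−1)^0·-1^1·+1^0 = -1.
(a,b)_17: α=-2, u≡3; β=-2, v≡16 (mod 17); (3|17)=-1, (16|17)=+1; sign (−1)^0·-1^-2·+1^-2 = +1.
(a,b)_2: α=2, β=10; u≡1, v≡1 (mod 8); ε(u)ε(v)=0·0, αω(v)=2·0, βω(u)=10·0; sum ≡ 0  ⇒  +1.
(a,b)_3: α=0, u≡1; β=2, v≡2 (mod 3); (1|3)=+1, (2|3)=-1; sign (−1)^0·+1^2·-1^0 = +1.
|Ram(7585, -1886815)| = 2, even; anisotropic at {31, 37}.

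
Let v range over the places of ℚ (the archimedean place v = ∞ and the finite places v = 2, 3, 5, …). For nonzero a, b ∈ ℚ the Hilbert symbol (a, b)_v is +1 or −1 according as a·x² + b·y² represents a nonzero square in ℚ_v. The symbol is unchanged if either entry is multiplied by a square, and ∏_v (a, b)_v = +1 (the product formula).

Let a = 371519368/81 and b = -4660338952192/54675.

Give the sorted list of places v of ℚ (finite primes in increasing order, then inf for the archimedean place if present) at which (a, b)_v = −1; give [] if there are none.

[2, 41]

Mod squares: a ≡ 767602, b ≡ -2302806. Check v ∈ {∞, 2, 3, 5, 7, 11, 23, 37, 41}.
v=41: a=41^1·(≡3), b=41^1·(≡37) mod 41; (3|41)=-1, (37|41)=+1; (−1)^{1·1·20}·(-1)^1·(+1)^1 = -1.
v=11: a=11^3·(≡9), b=11^3·(≡2) mod 11; (9|11)=+1, (2|11)=-1; (−1)^{3·3·5}·(+1)^3·(-1)^3 = +1.
v=23: a=23^1·(≡2), b=23^1·(≡15) mod 23; (2|23)=+1, (15|23)=-1; (−1)^{1·1·11}·(+1)^1·(-1)^1 = +1.
v=∞: 767602 > 0 and -2302806 < 0  ⇒  (a,b)_∞ = +1.
v=37: a=37^1·(≡27), b=37^1·(≡34) mod 37; (27|37)=+1, (34|37)=+1; (−1)^{1·1·18}·(+1)^1·(+1)^1 = +1.
v=3: a=3^-4·(≡1), b=3^-7·(≡2) mod 3; (1|3)=+1, (2|3)=-1; (−1)^{-4·-7·1}·(+1)^-7·(-1)^-4 = +1.
v=5: a=5^0·(≡3), b=5^-2·(≡4) mod 5; (3|5)=-1, (4|5)=+1; (−1)^{0·-2·2}·(-1)^-2·(+1)^0 = +1.
v=7: a=7^0·(≡6), b=7^2·(≡6) mod 7; (6|7)=-1, (6|7)=-1; (−1)^{0·2·3}·(-1)^2·(-1)^0 = +1.
v=2: v_2(a)=3, v_2(b)=11; units ≡ 1, 5 (mod 8); ε·ε+αω+βω = 0·0+3·1+11·0 ≡ 1  ⇒  (a,b)_2 = -1.
(767602, -2302806 / ℚ) ramifies at {2, 41}: a division algebra.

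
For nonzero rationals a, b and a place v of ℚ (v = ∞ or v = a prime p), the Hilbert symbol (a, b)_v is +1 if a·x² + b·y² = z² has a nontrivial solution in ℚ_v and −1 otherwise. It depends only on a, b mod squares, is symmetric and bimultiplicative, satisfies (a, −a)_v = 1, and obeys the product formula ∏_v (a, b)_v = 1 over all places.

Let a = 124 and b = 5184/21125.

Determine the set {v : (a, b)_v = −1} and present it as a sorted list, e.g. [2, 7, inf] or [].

[]

Mod squares: a ≡ 31, b ≡ 5. Check v ∈ {∞, 2, 3, 5, 13, 31}.
v=31: a=31^1·(≡4), b=31^0·(≡16) mod 31; (4|31)=+1, (16|31)=+1; (−1)^{1·0·15}·(+1)^0·(+1)^1 = +1.
v=2: v_2(a)=2, v_2(b)=6; units ≡ 7, 5 (mod 8); ε·ε+αω+βω = 1·0+2·1+6·0 ≡ 0  ⇒  (a,b)_2 = +1.
v=∞: 31 > 0 and 5 > 0  ⇒  (a,b)_∞ = +1.
v=13: a=13^0·(≡7), b=13^-2·(≡11) mod 13; (7|13)=-1, (11|13)=-1; (−1)^{0·-2·6}·(-1)^-2·(-1)^0 = +1.
v=5: a=5^0·(≡4), b=5^-3·(≡1) mod 5; (4|5)=+1, (1|5)=+1; (−1)^{0·-3·2}·(+1)^-3·(+1)^0 = +1.
v=3: a=3^0·(≡1), b=3^4·(≡2) mod 3; (1|3)=+1, (2|3)=-1; (−1)^{0·4·1}·(+1)^4·(-1)^0 = +1.
Every local symbol is +1, so the conic 31·x² + 5·y² = z² has ℚ_v-points for all v and hence a ℚ-point; (a, b / ℚ) ≅ M_2(ℚ).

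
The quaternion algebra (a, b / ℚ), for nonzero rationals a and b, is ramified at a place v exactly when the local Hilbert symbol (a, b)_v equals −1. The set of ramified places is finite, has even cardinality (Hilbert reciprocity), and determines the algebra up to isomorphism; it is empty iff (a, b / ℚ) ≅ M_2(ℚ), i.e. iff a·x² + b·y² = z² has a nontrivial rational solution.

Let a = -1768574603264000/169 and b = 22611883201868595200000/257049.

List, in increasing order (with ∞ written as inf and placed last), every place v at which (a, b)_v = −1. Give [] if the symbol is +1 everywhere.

[5, 23]

Mod squares: a ≡ -22610, b ≡ 1955. Check v ∈ {∞, 2, 3, 5, 7, 13, 17, 19, 23}.
v=19: a=19^3·(≡17), b=19^4·(≡7) mod 19; (17|19)=+1, (7|19)=+1; (−1)^{3·4·9}·(+1)^4·(+1)^3 = +1.
v=7: a=7^1·(≡2), b=7^0·(≡4) mod 7; (2|7)=+1, (4|7)=+1; (−1)^{1·0·3}·(+1)^0·(+1)^1 = +1.
v=5: a=5^3·(≡2), b=5^5·(≡1) mod 5; (2|5)=-1, (1|5)=+1; (−1)^{3·5·2}·(-1)^5·(+1)^3 = -1.
v=∞: -22610 < 0 and 1955 > 0  ⇒  (a,b)_∞ = +1.
v=13: a=13^-2·(≡1), b=13^-4·(≡5) mod 13; (1|13)=+1, (5|13)=-1; (−1)^{-2·-4·6}·(+1)^-4·(-1)^-2 = +1.
v=17: a=17^1·(≡13), b=17^1·(≡13) mod 17; (13|17)=+1, (13|17)=+1; (−1)^{1·1·8}·(+1)^1·(+1)^1 = +1.
v=3: a=3^0·(≡1), b=3^-2·(≡2) mod 3; (1|3)=+1, (2|3)=-1; (−1)^{0·-2·1}·(+1)^-2·(-1)^0 = +1.
v=2: v_2(a)=15, v_2(b)=28; units ≡ 7, 3 (mod 8); ε·ε+αω+βω = 1·1+15·1+28·0 ≡ 0  ⇒  (a,b)_2 = +1.
v=23: a=23^2·(≡14), b=23^3·(≡6) mod 23; (14|23)=-1, (6|23)=+1; (−1)^{2·3·11}·(-1)^3·(+1)^2 = -1.
Ram(-22610, 1955) = {5, 23}; no ℚ_5-point on the conic.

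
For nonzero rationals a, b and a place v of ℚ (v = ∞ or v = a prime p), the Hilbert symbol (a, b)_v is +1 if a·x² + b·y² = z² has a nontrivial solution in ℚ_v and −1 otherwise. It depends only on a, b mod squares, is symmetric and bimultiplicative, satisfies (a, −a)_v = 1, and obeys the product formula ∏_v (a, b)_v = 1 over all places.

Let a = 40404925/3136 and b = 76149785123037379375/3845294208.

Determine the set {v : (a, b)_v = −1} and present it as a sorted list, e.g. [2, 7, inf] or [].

Mod squares: a ≡ 37, b ≡ 1886. Check v ∈ {∞, 2, 3, 5, 7, 11, 19, 23, 29, 37, 41}.
v=41: a=41^0·(≡2), b=41^1·(≡23) mod 41; (2|41)=+1, (23|41)=+1; (−1)^{0·1·20}·(+1)^1·(+1)^0 = +1.
v=5: a=5^2·(≡2), b=5^4·(≡4) mod 5; (2|5)=-1, (4|5)=+1; (−1)^{2·4·2}·(-1)^4·(+1)^2 = +1.
v=3: a=3^0·(≡1), b=3^-6·(≡2) mod 3; (1|3)=+1, (2|3)=-1; (−1)^{0·-6·1}·(+1)^-6·(-1)^0 = +1.
v=19: a=19^2·(≡15), b=19^4·(≡7) mod 19; (15|19)=-1, (7|19)=+1; (−1)^{2·4·9}·(-1)^4·(+1)^2 = +1.
v=29: a=29^0·(≡2), b=29^-2·(≡4) mod 29; (2|29)=-1, (4|29)=+1; (−1)^{0·-2·14}·(-1)^-2·(+1)^0 = +1.
v=23: a=23^0·(≡14), b=23^3·(≡12) mod 23; (14|23)=-1, (12|23)=+1; (−1)^{0·3·11}·(-1)^3·(+1)^0 = -1.
v=∞: 37 > 0 and 1886 > 0  ⇒  (a,b)_∞ = +1.
v=11: a=11^2·(≡9), b=11^0·(≡9) mod 11; (9|11)=+1, (9|11)=+1; (−1)^{2·0·5}·(+1)^0·(+1)^2 = +1.
v=7: a=7^-2·(≡1), b=7^-2·(≡3) mod 7; (1|7)=+1, (3|7)=-1; (−1)^{-2·-2·3}·(+1)^-2·(-1)^-2 = +1.
v=2: v_2(a)=-6, v_2(b)=-7; units ≡ 5, 7 (mod 8); ε·ε+αω+βω = 0·1+-6·0+-7·1 ≡ 1  ⇒  (a,b)_2 = -1.
v=37: a=37^1·(≡28), b=37^4·(≡25) mod 37; (28|37)=+1, (25|37)=+1; (−1)^{1·4·18}·(+1)^4·(+1)^1 = +1.
Ram(37, 1886) = {2, 23}; no ℚ_2-point on the conic.

[2, 23]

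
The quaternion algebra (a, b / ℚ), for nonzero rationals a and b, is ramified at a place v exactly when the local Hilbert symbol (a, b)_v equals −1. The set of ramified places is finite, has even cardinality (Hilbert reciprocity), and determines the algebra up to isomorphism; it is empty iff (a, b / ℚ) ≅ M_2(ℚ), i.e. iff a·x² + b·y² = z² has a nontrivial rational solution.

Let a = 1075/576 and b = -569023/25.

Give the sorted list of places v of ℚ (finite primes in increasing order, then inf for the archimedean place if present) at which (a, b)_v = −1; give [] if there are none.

Mod squares: a ≡ 43, b ≡ -3367. Check v ∈ {∞, 2, 3, 5, 7, 13, 37, 43}.
v=3: a=3^-2·(≡1), b=3^0·(≡2) mod 3; (1|3)=+1, (2|3)=-1; (−1)^{-2·0·1}·(+1)^0·(-1)^-2 = +1.
v=2: v_2(a)=-6, v_2(b)=0; units ≡ 3, 1 (mod 8); ε·ε+αω+βω = 1·0+-6·0+0·1 ≡ 0  ⇒  (a,b)_2 = +1.
v=7: a=7^0·(≡2), b=7^1·(≡4) mod 7; (2|7)=+1, (4|7)=+1; (−1)^{0·1·3}·(+1)^1·(+1)^0 = +1.
v=43: a=43^1·(≡4), b=43^0·(≡5) mod 43; (4|43)=+1, (5|43)=-1; (−1)^{1·0·21}·(+1)^0·(-1)^1 = -1.
v=∞: 43 > 0 and -3367 < 0  ⇒  (a,b)_∞ = +1.
v=37: a=37^0·(≡23), b=37^1·(≡2) mod 37; (23|37)=-1, (2|37)=-1; (−1)^{0·1·18}·(-1)^1·(-1)^0 = -1.
v=5: a=5^2·(≡3), b=5^-2·(≡2) mod 5; (3|5)=-1, (2|5)=-1; (−1)^{2·-2·2}·(-1)^-2·(-1)^2 = +1.
v=13: a=13^0·(≡12), b=13^3·(≡12) mod 13; (12|13)=+1, (12|13)=+1; (−1)^{0·3·6}·(+1)^3·(+1)^0 = +1.
Ram(43, -3367) = {37, 43}; no ℚ_37-point on the conic.

[37, 43]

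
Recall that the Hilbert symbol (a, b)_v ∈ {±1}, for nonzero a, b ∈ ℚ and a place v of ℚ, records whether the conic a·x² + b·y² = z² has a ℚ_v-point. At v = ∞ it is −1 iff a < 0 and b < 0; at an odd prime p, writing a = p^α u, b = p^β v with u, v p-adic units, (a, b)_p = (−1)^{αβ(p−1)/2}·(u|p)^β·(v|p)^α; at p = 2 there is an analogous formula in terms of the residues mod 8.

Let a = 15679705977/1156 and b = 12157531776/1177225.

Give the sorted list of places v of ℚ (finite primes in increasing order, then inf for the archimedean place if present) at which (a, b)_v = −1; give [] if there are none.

(a, b) ≡ (7657, 26) mod (ℚ^×)²; places V = {2, 3, 5, 7, 13, 17, 19, 31, 53, ∞}.
(a,b)_2: α=-2, β=7; u≡1, v≡5 (mod 8); ε(u)ε(v)=0·0, αω(v)=-2·1, βω(u)=7·0; sum ≡ 0  ⇒  +1.
(a,b)_∞: sgn(7657)=+, sgn(26)=+, so +1.
(a,b)_13: α=1, u≡9; β=1, v≡5 (mod 13); (9|13)=+1, (5|13)=-1; sign (−1)^0·+1^1·-1^1 = -1.
(a,b)_17: α=-2, u≡3; β=2, v≡9 (mod 17); (3|17)=-1, (9|17)=+1; sign (−1)^0·-1^2·+1^-2 = +1.
(a,b)_3: α=6, u≡1; β=2, v≡2 (mod 3); (1|3)=+1, (2|3)=-1; sign (−1)^0·+1^2·-1^6 = +1.
(a,b)_19: α=1, u≡9; β=0, v≡7 (mod 19); (9|19)=+1, (7|19)=+1; sign (−1)^0·+1^0·+1^1 = +1.
(a,b)_31: α=1, u≡11; β=-2, v≡24 (mod 31); (11|31)=-1, (24|31)=-1; sign (−1)^0·-1^-2·-1^1 = -1.
(a,b)_5: α=0, u≡2; β=-2, v≡4 (mod 5); (2|5)=-1, (4|5)=+1; sign (−1)^0·-1^-2·+1^0 = +1.
(a,b)_53: α=2, u≡6; β=2, v≡2 (mod 53); (6|53)=+1, (2|53)=-1; sign (−1)^0·+1^2·-1^2 = +1.
(a,b)_7: α=0, u≡5; β=-2, v≡5 (mod 7); (5|7)=-1, (5|7)=-1; sign (−1)^0·-1^-2·-1^0 = +1.
(7657, 26 / ℚ) ramifies at {13, 31}: a division algebra.

[13, 31]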